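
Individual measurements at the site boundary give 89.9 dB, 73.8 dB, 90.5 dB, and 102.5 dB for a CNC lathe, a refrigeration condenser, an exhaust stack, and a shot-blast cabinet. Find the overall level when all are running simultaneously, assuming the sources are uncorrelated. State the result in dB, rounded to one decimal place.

103.0 dB

For uncorrelated sources the intensities add, so convert each level to linear form, sum, and take 10·log₁₀ of the total.
Σ 10^(L/10) = 10^(89.9/10) + 10^(73.8/10) + 10^(90.5/10) + 10^(102.5/10) = 1.991e+10.
L_total = 10·log₁₀(1.991e+10) = 102.99 dB.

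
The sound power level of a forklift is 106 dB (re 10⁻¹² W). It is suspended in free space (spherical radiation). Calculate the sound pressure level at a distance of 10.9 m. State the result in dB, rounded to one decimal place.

Free-field spherical radiation: L_p = L_w − 10·log₁₀(4π·r²), r = 10.9 m.
4π·r² = 1493 m², 10·log₁₀ of that is 31.741 dB.
L_p = 106 − 31.741 = 74.26 dB.

74.3 dB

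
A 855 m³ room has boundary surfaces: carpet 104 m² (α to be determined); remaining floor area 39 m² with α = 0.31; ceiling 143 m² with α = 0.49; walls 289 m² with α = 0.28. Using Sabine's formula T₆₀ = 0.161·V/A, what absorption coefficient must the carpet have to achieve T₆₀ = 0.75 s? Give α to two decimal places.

0.20

A = 0.161·V/T₆₀ = 0.161·855/0.75 = 183.54 m² sabins.
Absorption from the other surfaces = 39·0.31 + 143·0.49 + 289·0.28 = 163.08 m², so the carpet must supply 20.46 m² over 104 m².
α = 20.46/104 = 0.197.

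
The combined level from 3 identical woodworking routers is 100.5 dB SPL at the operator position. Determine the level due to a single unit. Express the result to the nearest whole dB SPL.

For N identical incoherent sources L_total = L₁ + 10·log₁₀ N, so L₁ = 100.5 − 10·log₁₀(3) = 100.5 − 4.771.

96 dB SPL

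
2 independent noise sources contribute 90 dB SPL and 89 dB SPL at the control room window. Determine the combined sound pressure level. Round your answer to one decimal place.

For uncorrelated sources the intensities add, so convert each level to linear form, sum, and take 10·log₁₀ of the total.
Σ 10^(L/10) = 10^(90/10) + 10^(89/10) = 1.794e+09.
L_total = 10·log₁₀(1.794e+09) = 92.54 dB SPL.

92.5 dB SPL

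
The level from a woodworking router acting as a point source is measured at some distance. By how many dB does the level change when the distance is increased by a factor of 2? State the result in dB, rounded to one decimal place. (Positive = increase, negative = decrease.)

-6.0 dB

With spherical spreading the level changes by −20·log₁₀(r₂/r₁).
ΔL = −20·log₁₀(2) = -6.02 dB.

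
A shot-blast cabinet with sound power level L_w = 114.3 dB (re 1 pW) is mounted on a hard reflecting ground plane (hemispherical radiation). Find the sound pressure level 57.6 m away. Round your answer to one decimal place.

71.1 dB

The power spreads over a hemisphere of area 2π·r², so L_p = L_w − 10·log₁₀(2π·r²).
2π·r² = 2.085e+04 m², 10·log₁₀ of that is 43.190 dB.
L_p = 114.3 − 43.190 = 71.11 dB.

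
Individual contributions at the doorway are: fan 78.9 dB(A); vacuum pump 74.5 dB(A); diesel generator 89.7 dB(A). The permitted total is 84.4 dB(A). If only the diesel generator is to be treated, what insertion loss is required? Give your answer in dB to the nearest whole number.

7 dB

Fixed contribution from the other sources: Σ 10^(L/10) = 10^(78.9/10) + 10^(74.5/10) = 1.058e+08 (80.25 dB(A)).
The limit corresponds to 10^(84.4/10) = 2.754e+08; subtracting the fixed part leaves 1.696e+08 for the diesel generator, i.e. 82.29 dB(A).
So the diesel generator must be reduced from 89.7 to 82.29 dB(A): IL = 7.41 dB.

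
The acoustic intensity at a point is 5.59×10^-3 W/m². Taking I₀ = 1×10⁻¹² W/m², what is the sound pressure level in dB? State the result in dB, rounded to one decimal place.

97.5 dB

L = 10·log₁₀(I/I₀) = 10·log₁₀(5.59×10^-3/10⁻¹²) = 10·log₁₀(5.59×10^9).
L = 10·(0.7474 + 9) = 97.47 dB.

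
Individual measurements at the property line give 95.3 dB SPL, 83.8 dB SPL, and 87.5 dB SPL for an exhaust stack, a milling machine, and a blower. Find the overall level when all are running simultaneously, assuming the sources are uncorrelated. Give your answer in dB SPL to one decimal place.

Incoherent sources combine by intensity addition: L_total = 10·log₁₀(Σ 10^(L_i/10)).
Σ 10^(L/10) = 10^(95.3/10) + 10^(83.8/10) + 10^(87.5/10) = 4.191e+09.
L_total = 10·log₁₀(4.191e+09) = 96.22 dB SPL.

96.2 dB SPL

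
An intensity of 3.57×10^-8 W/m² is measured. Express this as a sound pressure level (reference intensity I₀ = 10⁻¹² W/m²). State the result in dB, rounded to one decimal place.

45.5 dB

Dividing by I₀ shifts the exponent by 12: I/I₀ = 3.57×10^4.
L = 10·(0.5527 + 4) = 45.53 dB.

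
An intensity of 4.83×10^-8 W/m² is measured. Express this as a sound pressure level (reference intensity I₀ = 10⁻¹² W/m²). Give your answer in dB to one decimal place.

L = 10·log₁₀(I/I₀) = 10·log₁₀(4.83×10^-8/10⁻¹²) = 10·log₁₀(4.83×10^4).
L = 10·(0.6839 + 4) = 46.84 dB.

46.8 dB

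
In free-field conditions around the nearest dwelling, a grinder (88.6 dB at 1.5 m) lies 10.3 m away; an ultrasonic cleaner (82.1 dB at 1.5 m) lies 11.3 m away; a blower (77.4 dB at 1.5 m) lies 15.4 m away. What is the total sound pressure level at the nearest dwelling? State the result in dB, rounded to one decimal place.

72.7 dB

Apply inverse-square spreading to bring every level to the receiver, then sum 10^(L/10).
grinder: 88.6 − 20·log₁₀(10.3/1.5) = 88.6 − 16.73 = 71.87 dB.
ultrasonic cleaner: 82.1 − 20·log₁₀(11.3/1.5) = 82.1 − 17.54 = 64.56 dB.
blower: 77.4 − 20·log₁₀(15.4/1.5) = 77.4 − 20.23 = 57.17 dB.
Σ 10^(L/10) = 1.874e+07 → L_total = 10·log₁₀(1.874e+07) = 72.73 dB.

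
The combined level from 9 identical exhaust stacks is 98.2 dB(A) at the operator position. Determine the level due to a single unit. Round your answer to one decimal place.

88.7 dB(A)

For N identical incoherent sources L_total = L₁ + 10·log₁₀ N, so L₁ = 98.2 − 10·log₁₀(9) = 98.2 − 9.542.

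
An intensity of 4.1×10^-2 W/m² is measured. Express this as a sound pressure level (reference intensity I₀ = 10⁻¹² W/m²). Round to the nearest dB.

106 dB

Dividing by I₀ shifts the exponent by 12: I/I₀ = 4.1×10^10.
L = 10·(0.6128 + 10) = 106.13 dB.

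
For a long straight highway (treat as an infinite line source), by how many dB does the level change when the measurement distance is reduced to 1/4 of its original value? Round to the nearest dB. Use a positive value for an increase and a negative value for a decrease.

With cylindrical spreading the level changes by −10·log₁₀(r₂/r₁).
ΔL = −10·log₁₀(0.25) = +6.02 dB.

+6 dB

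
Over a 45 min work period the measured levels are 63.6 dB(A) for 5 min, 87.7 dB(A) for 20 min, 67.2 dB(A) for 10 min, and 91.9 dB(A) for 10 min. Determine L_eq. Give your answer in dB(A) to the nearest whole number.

88 dB(A)

Weight each interval's intensity by its duration and average over T = 45 min:
Σ tᵢ·10^(Lᵢ/10) = 5·10^(63.6/10) + 20·10^(87.7/10) + 10·10^(67.2/10) + 10·10^(91.9/10) = 2.733e+10.
L_eq = 10·log₁₀(2.733e+10/45) = 87.83 dB(A).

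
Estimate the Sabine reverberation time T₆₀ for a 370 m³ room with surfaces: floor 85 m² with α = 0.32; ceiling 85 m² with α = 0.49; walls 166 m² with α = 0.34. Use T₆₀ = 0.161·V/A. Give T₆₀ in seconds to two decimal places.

A = Σ Sᵢαᵢ = 85·0.32 + 85·0.49 + 166·0.34 = 125.29 m².
T₆₀ = 0.161 × 370 / 125.29 = 0.475 s.

0.48 s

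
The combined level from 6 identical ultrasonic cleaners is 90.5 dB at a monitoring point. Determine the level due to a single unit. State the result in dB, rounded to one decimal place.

Dividing the total intensity by 6 lowers the level by 10·log₁₀ 6 = 7.782 dB: L₁ = 90.5 − 7.782.

82.7 dB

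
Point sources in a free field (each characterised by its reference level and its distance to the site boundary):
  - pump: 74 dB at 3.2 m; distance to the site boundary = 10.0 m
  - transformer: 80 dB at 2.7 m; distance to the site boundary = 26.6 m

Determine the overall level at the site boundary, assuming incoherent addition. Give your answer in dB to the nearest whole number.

First find each source's level at the receiver (point-source: −20·log₁₀(r/r_ref)), then combine on an intensity basis.
pump: 74 − 20·log₁₀(10.0/3.2) = 74 − 9.90 = 64.10 dB.
transformer: 80 − 20·log₁₀(26.6/2.7) = 80 − 19.87 = 60.13 dB.
Σ 10^(L/10) = 3.602e+06 → L_total = 10·log₁₀(3.602e+06) = 65.57 dB.

66 dB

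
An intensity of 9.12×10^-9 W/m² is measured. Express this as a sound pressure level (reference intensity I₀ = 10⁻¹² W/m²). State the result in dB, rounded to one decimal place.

39.6 dB

L = 10·log₁₀(I/I₀) = 10·log₁₀(9.12×10^-9/10⁻¹²) = 10·log₁₀(9.12×10^3).
L = 10·(0.9600 + 3) = 39.60 dB.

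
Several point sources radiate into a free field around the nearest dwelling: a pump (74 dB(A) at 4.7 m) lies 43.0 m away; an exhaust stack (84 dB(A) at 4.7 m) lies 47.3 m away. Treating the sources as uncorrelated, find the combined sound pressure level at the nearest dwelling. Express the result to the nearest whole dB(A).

64 dB(A)

Apply inverse-square spreading to bring every level to the receiver, then sum 10^(L/10).
pump: 74 − 20·log₁₀(43.0/4.7) = 74 − 19.23 = 54.77 dB(A).
exhaust stack: 84 − 20·log₁₀(47.3/4.7) = 84 − 20.06 = 63.94 dB(A).
Σ 10^(L/10) = 2.780e+06 → L_total = 10·log₁₀(2.780e+06) = 64.44 dB(A).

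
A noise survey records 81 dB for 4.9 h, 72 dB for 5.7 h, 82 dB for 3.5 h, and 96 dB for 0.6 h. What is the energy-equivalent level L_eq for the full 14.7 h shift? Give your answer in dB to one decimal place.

84.0 dB

Weight each interval's intensity by its duration and average over T = 14.7 h:
Σ tᵢ·10^(Lᵢ/10) = 4.9·10^(81/10) + 5.7·10^(72/10) + 3.5·10^(82/10) + 0.6·10^(96/10) = 3.651e+09.
L_eq = 10·log₁₀(3.651e+09/14.7) = 83.95 dB.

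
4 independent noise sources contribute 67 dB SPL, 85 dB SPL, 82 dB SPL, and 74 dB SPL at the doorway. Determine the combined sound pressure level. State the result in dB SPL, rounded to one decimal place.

87.0 dB SPL

For uncorrelated sources the intensities add, so convert each level to linear form, sum, and take 10·log₁₀ of the total.
Σ 10^(L/10) = 10^(67/10) + 10^(85/10) + 10^(82/10) + 10^(74/10) = 5.048e+08.
L_total = 10·log₁₀(5.048e+08) = 87.03 dB SPL.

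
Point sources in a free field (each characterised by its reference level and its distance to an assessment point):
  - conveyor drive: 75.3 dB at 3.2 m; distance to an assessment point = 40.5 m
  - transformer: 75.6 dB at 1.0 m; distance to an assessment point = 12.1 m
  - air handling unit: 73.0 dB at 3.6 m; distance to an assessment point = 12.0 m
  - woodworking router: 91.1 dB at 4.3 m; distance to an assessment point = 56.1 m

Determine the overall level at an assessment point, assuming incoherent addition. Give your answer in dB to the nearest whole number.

Propagate each source to the receiver with L = L_ref − 20·log₁₀(r/r_ref), then add intensities.
conveyor drive: 75.3 − 20·log₁₀(40.5/3.2) = 75.3 − 22.05 = 53.25 dB.
transformer: 75.6 − 20·log₁₀(12.1/1.0) = 75.6 − 21.66 = 53.94 dB.
air handling unit: 73.0 − 20·log₁₀(12.0/3.6) = 73.0 − 10.46 = 62.54 dB.
woodworking router: 91.1 − 20·log₁₀(56.1/4.3) = 91.1 − 22.31 = 68.79 dB.
Σ 10^(L/10) = 9.824e+06 → L_total = 10·log₁₀(9.824e+06) = 69.92 dB.

70 dB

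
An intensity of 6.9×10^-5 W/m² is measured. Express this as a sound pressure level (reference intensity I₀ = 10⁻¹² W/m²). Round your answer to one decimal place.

L = 10·log₁₀(I/I₀) = 10·log₁₀(6.9×10^-5/10⁻¹²) = 10·log₁₀(6.9×10^7).
L = 10·(0.8388 + 7) = 78.39 dB.

78.4 dB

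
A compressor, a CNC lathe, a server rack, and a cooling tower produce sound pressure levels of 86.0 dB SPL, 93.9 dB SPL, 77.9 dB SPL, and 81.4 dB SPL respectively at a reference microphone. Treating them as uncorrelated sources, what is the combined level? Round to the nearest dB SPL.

95 dB SPL

For uncorrelated sources the intensities add, so convert each level to linear form, sum, and take 10·log₁₀ of the total.
Σ 10^(L/10) = 10^(86.0/10) + 10^(93.9/10) + 10^(77.9/10) + 10^(81.4/10) = 3.053e+09.
L_total = 10·log₁₀(3.053e+09) = 94.85 dB SPL.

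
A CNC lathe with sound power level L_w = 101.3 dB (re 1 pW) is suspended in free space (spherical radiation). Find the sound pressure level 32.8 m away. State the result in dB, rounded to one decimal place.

L_p = L_w − 10·log₁₀(4π·r²) with r = 32.8 m.
4π·r² = 1.352e+04 m², 10·log₁₀ of that is 41.310 dB.
L_p = 101.3 − 41.310 = 59.99 dB.

60.0 dB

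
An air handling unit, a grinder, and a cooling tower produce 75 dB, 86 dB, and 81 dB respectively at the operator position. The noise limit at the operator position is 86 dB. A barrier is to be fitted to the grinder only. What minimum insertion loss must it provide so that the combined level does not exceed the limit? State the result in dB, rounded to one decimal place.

2.2 dB

Fixed contribution from the other sources: Σ 10^(L/10) = 10^(75/10) + 10^(81/10) = 1.575e+08 (81.97 dB).
To meet 86 dB overall, the treated grinder may contribute at most 10^(86/10) − 1.575e+08 = 2.406e+08, i.e. 83.81 dB.
So the grinder must be reduced from 86 to 83.81 dB: IL = 2.19 dB.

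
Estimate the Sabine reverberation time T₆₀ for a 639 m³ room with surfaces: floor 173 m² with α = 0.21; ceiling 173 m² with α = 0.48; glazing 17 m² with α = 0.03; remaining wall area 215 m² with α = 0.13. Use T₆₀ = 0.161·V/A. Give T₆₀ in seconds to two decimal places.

0.70 s

Summing Sᵢαᵢ: 173·0.21 + 173·0.48 + 17·0.03 + 215·0.13 = 147.83 m².
T₆₀ = 0.161 × 639 / 147.83 = 0.696 s.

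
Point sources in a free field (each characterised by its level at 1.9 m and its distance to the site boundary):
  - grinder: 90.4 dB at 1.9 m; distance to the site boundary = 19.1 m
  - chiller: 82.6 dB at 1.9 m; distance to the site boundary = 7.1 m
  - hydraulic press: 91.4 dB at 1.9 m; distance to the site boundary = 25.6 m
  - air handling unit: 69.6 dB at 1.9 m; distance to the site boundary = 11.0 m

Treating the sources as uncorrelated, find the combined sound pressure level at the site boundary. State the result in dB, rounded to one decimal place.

Propagate each source to the receiver with L = L_ref − 20·log₁₀(r/r_ref), then add intensities.
grinder: 90.4 − 20·log₁₀(19.1/1.9) = 90.4 − 20.05 = 70.35 dB.
chiller: 82.6 − 20·log₁₀(7.1/1.9) = 82.6 − 11.45 = 71.15 dB.
hydraulic press: 91.4 − 20·log₁₀(25.6/1.9) = 91.4 − 22.59 = 68.81 dB.
air handling unit: 69.6 − 20·log₁₀(11.0/1.9) = 69.6 − 15.25 = 54.35 dB.
Σ 10^(L/10) = 3.176e+07 → L_total = 10·log₁₀(3.176e+07) = 75.02 dB.

75.0 dB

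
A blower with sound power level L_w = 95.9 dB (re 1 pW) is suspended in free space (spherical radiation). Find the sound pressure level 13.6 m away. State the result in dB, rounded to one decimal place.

L_p = L_w − 10·log₁₀(4π·r²) with r = 13.6 m.
4π·r² = 2324 m², 10·log₁₀ of that is 33.663 dB.
L_p = 95.9 − 33.663 = 62.24 dB.

62.2 dB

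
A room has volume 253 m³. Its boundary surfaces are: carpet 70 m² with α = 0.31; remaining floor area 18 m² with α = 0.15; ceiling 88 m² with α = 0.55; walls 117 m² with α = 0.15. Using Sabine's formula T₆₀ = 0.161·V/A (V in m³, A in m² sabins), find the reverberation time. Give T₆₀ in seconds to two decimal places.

0.45 s

A = Σ Sᵢαᵢ = 70·0.31 + 18·0.15 + 88·0.55 + 117·0.15 = 90.35 m².
T₆₀ = 0.161·V/A = 0.161·253/90.35 = 0.451 s.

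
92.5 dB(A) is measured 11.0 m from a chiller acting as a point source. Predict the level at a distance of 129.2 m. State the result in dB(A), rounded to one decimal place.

For a point source, L₂ = L₁ − 20·log₁₀(r₂/r₁).
L₂ = 92.5 − 20·log₁₀(129.2/11.0) = 92.5 − 21.397 = 71.10 dB(A).

71.1 dB(A)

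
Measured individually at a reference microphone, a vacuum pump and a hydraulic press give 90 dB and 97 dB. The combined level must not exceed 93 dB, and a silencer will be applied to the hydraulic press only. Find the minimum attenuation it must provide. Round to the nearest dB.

Fixed contribution from the other source: Σ 10^(L/10) = 10^(90/10) = 1.000e+09 (90.00 dB).
To meet 93 dB overall, the treated hydraulic press may contribute at most 10^(93/10) − 1.000e+09 = 9.953e+08, i.e. 89.98 dB.
So the hydraulic press must be reduced from 97 to 89.98 dB: IL = 7.02 dB.

7 dB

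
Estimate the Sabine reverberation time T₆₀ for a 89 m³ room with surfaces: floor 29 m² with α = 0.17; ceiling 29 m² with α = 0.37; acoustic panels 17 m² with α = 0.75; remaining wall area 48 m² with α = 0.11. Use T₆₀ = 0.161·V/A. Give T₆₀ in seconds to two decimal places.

Summing Sᵢαᵢ: 29·0.17 + 29·0.37 + 17·0.75 + 48·0.11 = 33.69 m².
T₆₀ = 0.161·V/A = 0.161·89/33.69 = 0.425 s.

0.43 s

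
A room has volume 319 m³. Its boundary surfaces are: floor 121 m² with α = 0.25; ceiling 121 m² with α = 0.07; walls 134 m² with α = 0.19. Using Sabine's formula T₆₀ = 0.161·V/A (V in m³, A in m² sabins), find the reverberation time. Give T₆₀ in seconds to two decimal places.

0.80 s

Summing Sᵢαᵢ: 121·0.25 + 121·0.07 + 134·0.19 = 64.18 m².
T₆₀ = 0.161·V/A = 0.161·319/64.18 = 0.800 s.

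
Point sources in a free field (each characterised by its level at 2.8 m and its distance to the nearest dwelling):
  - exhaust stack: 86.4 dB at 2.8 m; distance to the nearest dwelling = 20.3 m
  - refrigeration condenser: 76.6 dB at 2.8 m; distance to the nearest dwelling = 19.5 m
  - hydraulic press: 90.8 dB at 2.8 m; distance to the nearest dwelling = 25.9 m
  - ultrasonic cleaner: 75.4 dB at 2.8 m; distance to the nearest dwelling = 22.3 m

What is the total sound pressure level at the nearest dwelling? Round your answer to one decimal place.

73.8 dB

Propagate each source to the receiver with L = L_ref − 20·log₁₀(r/r_ref), then add intensities.
exhaust stack: 86.4 − 20·log₁₀(20.3/2.8) = 86.4 − 17.21 = 69.19 dB.
refrigeration condenser: 76.6 − 20·log₁₀(19.5/2.8) = 76.6 − 16.86 = 59.74 dB.
hydraulic press: 90.8 − 20·log₁₀(25.9/2.8) = 90.8 − 19.32 = 71.48 dB.
ultrasonic cleaner: 75.4 − 20·log₁₀(22.3/2.8) = 75.4 − 18.02 = 57.38 dB.
Σ 10^(L/10) = 2.385e+07 → L_total = 10·log₁₀(2.385e+07) = 73.77 dB.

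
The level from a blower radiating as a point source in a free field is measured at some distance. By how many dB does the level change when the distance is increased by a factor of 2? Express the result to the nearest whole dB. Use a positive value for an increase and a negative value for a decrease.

Point-source spreading: ΔL = −20·log₁₀(r₂/r₁).
ΔL = −20·log₁₀(2) = -6.02 dB.

-6 dB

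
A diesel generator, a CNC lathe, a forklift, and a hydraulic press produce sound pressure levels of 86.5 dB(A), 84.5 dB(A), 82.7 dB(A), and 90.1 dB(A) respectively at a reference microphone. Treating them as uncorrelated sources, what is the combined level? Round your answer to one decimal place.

92.9 dB(A)

Incoherent sources combine by intensity addition: L_total = 10·log₁₀(Σ 10^(L_i/10)).
Σ 10^(L/10) = 10^(86.5/10) + 10^(84.5/10) + 10^(82.7/10) + 10^(90.1/10) = 1.938e+09.
L_total = 10·log₁₀(1.938e+09) = 92.87 dB(A).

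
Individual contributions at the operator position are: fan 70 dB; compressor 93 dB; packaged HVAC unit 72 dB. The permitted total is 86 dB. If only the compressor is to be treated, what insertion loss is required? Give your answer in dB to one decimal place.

Fixed contribution from the other sources: Σ 10^(L/10) = 10^(70/10) + 10^(72/10) = 2.585e+07 (74.12 dB).
To meet 86 dB overall, the treated compressor may contribute at most 10^(86/10) − 2.585e+07 = 3.723e+08, i.e. 85.71 dB.
Required insertion loss = 93 − 85.71 = 7.29 dB.

7.3 dB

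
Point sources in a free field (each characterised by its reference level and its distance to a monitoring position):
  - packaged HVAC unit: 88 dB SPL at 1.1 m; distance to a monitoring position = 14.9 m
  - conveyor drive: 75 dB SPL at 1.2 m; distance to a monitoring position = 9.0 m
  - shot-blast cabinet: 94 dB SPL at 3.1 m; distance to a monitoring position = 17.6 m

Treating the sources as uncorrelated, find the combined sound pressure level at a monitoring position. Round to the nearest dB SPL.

79 dB SPL

Propagate each source to the receiver with L = L_ref − 20·log₁₀(r/r_ref), then add intensities.
packaged HVAC unit: 88 − 20·log₁₀(14.9/1.1) = 88 − 22.64 = 65.36 dB SPL.
conveyor drive: 75 − 20·log₁₀(9.0/1.2) = 75 − 17.50 = 57.50 dB SPL.
shot-blast cabinet: 94 − 20·log₁₀(17.6/3.1) = 94 − 15.08 = 78.92 dB SPL.
Σ 10^(L/10) = 8.193e+07 → L_total = 10·log₁₀(8.193e+07) = 79.13 dB SPL.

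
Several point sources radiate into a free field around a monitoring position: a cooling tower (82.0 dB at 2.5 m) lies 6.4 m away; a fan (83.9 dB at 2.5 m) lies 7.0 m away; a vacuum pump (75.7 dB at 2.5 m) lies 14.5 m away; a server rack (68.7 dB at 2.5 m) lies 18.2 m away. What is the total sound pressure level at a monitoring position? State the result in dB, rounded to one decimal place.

Propagate each source to the receiver with L = L_ref − 20·log₁₀(r/r_ref), then add intensities.
cooling tower: 82.0 − 20·log₁₀(6.4/2.5) = 82.0 − 8.16 = 73.84 dB.
fan: 83.9 − 20·log₁₀(7.0/2.5) = 83.9 − 8.94 = 74.96 dB.
vacuum pump: 75.7 − 20·log₁₀(14.5/2.5) = 75.7 − 15.27 = 60.43 dB.
server rack: 68.7 − 20·log₁₀(18.2/2.5) = 68.7 − 17.24 = 51.46 dB.
Σ 10^(L/10) = 5.674e+07 → L_total = 10·log₁₀(5.674e+07) = 77.54 dB.

77.5 dB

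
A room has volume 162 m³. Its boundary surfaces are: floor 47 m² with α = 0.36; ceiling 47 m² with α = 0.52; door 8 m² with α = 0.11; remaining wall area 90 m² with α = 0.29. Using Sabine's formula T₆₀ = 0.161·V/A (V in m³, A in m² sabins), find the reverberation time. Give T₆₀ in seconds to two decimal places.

Total absorption A = 47·0.36 + 47·0.52 + 8·0.11 + 90·0.29 = 68.34 m² sabins.
T₆₀ = 0.161·V/A = 0.161·162/68.34 = 0.382 s.

0.38 s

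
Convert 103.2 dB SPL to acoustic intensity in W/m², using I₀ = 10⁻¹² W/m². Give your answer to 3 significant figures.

0.0209 W/m²

I = I₀·10^(L/10) = 10⁻¹² × 10^(103.2/10) = 10^(-1.680).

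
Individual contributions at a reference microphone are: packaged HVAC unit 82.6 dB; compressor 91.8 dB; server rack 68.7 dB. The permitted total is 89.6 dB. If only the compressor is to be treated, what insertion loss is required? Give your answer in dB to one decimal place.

3.2 dB

Fixed contribution from the other sources: Σ 10^(L/10) = 10^(82.6/10) + 10^(68.7/10) = 1.894e+08 (82.77 dB).
To meet 89.6 dB overall, the treated compressor may contribute at most 10^(89.6/10) − 1.894e+08 = 7.226e+08, i.e. 88.59 dB.
Required insertion loss = 91.8 − 88.59 = 3.21 dB.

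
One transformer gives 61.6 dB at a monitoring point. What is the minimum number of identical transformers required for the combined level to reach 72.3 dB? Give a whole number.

Need L₁ + 10·log₁₀ N ≥ 72.3, i.e. log₁₀ N ≥ 1.07.
N ≥ 10^(10.7/10) = 11.749, so N = 12.

12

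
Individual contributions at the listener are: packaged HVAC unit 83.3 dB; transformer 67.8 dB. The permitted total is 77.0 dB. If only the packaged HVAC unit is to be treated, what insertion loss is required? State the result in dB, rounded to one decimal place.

Everything except the packaged HVAC unit sums to 10^(67.8/10) = 6.026e+06 in linear terms, 67.80 dB.
To meet 77.0 dB overall, the treated packaged HVAC unit may contribute at most 10^(77.0/10) − 6.026e+06 = 4.409e+07, i.e. 76.44 dB.
So the packaged HVAC unit must be reduced from 83.3 to 76.44 dB: IL = 6.86 dB.

6.9 dB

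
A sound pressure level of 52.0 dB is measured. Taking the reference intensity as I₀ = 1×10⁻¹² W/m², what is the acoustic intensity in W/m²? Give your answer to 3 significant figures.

I = I₀·10^(L/10) = 10⁻¹² × 10^(52.0/10) = 10^(-6.800).

1.58e-07 W/m²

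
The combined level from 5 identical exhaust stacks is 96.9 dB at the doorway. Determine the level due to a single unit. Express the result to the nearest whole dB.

Dividing the total intensity by 5 lowers the level by 10·log₁₀ 5 = 6.990 dB: L₁ = 96.9 − 6.990.

90 dB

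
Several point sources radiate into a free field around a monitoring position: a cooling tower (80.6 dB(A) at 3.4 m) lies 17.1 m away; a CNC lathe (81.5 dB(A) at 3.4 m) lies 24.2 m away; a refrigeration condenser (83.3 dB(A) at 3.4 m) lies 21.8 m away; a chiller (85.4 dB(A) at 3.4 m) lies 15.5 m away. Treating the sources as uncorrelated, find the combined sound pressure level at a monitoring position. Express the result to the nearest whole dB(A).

75 dB(A)

Apply inverse-square spreading to bring every level to the receiver, then sum 10^(L/10).
cooling tower: 80.6 − 20·log₁₀(17.1/3.4) = 80.6 − 14.03 = 66.57 dB(A).
CNC lathe: 81.5 − 20·log₁₀(24.2/3.4) = 81.5 − 17.05 = 64.45 dB(A).
refrigeration condenser: 83.3 − 20·log₁₀(21.8/3.4) = 83.3 − 16.14 = 67.16 dB(A).
chiller: 85.4 − 20·log₁₀(15.5/3.4) = 85.4 − 13.18 = 72.22 dB(A).
Σ 10^(L/10) = 2.921e+07 → L_total = 10·log₁₀(2.921e+07) = 74.66 dB(A).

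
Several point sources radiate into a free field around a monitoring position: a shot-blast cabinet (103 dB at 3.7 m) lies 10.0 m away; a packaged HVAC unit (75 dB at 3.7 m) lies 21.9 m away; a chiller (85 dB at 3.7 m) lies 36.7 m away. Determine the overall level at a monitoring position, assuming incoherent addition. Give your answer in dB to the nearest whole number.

94 dB

First find each source's level at the receiver (point-source: −20·log₁₀(r/r_ref)), then combine on an intensity basis.
shot-blast cabinet: 103 − 20·log₁₀(10.0/3.7) = 103 − 8.64 = 94.36 dB.
packaged HVAC unit: 75 − 20·log₁₀(21.9/3.7) = 75 − 15.44 = 59.56 dB.
chiller: 85 − 20·log₁₀(36.7/3.7) = 85 − 19.93 = 65.07 dB.
Σ 10^(L/10) = 2.736e+09 → L_total = 10·log₁₀(2.736e+09) = 94.37 dB.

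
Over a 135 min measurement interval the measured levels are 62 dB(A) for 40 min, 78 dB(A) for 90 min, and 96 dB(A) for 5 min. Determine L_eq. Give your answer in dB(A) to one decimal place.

82.8 dB(A)

Weight each interval's intensity by its duration and average over T = 135 min:
Σ tᵢ·10^(Lᵢ/10) = 40·10^(62/10) + 90·10^(78/10) + 5·10^(96/10) = 2.565e+10.
L_eq = 10·log₁₀(2.565e+10/135) = 82.79 dB(A).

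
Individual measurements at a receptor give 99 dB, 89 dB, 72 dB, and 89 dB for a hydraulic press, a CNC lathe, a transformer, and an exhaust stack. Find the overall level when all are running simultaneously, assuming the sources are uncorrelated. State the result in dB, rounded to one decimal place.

99.8 dB

For uncorrelated sources the intensities add, so convert each level to linear form, sum, and take 10·log₁₀ of the total.
Σ 10^(L/10) = 10^(99/10) + 10^(89/10) + 10^(72/10) + 10^(89/10) = 9.548e+09.
L_total = 10·log₁₀(9.548e+09) = 99.80 dB.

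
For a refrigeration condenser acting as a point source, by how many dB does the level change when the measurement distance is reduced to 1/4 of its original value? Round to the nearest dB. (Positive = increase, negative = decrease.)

+12 dB

A point source loses 6 dB per doubling of distance; generally ΔL = −20·log₁₀(r₂/r₁).
ΔL = −20·log₁₀(0.25) = +12.04 dB.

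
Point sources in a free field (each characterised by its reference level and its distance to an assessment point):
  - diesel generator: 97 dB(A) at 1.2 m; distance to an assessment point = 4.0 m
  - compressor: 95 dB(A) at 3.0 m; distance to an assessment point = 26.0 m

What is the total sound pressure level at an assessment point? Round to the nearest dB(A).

First find each source's level at the receiver (point-source: −20·log₁₀(r/r_ref)), then combine on an intensity basis.
diesel generator: 97 − 20·log₁₀(4.0/1.2) = 97 − 10.46 = 86.54 dB(A).
compressor: 95 − 20·log₁₀(26.0/3.0) = 95 − 18.76 = 76.24 dB(A).
Σ 10^(L/10) = 4.932e+08 → L_total = 10·log₁₀(4.932e+08) = 86.93 dB(A).

87 dB(A)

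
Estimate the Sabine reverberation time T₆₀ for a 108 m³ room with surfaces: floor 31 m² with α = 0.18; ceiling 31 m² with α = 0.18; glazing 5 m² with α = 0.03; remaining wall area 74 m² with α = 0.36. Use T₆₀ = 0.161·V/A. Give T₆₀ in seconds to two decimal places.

0.46 s

Total absorption A = 31·0.18 + 31·0.18 + 5·0.03 + 74·0.36 = 37.95 m² sabins.
T₆₀ = 0.161·V/A = 0.161·108/37.95 = 0.458 s.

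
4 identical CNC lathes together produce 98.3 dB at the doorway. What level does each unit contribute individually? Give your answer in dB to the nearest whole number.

92 dB

4 equal contributions raise the level by 10·log₁₀ 4 = 6.021 dB, so each unit alone gives 98.3 − 6.021.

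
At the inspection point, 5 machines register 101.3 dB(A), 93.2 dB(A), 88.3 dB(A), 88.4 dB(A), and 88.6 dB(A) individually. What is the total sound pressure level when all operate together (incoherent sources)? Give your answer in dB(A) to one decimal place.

102.5 dB(A)

Incoherent sources combine by intensity addition: L_total = 10·log₁₀(Σ 10^(L_i/10)).
Σ 10^(L/10) = 10^(101.3/10) + 10^(93.2/10) + 10^(88.3/10) + 10^(88.4/10) + 10^(88.6/10) = 1.767e+10.
L_total = 10·log₁₀(1.767e+10) = 102.47 dB(A).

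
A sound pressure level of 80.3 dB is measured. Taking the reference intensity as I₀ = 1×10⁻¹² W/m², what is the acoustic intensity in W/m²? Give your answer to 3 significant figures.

L = 10·log₁₀(I/I₀) ⇒ I = I₀·10^(L/10) = 10⁻¹² × 10^8.03.

0.000107 W/m²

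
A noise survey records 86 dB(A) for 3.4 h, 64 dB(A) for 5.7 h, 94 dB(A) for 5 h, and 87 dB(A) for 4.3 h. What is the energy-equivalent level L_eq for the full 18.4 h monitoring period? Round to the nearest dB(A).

L_eq = 10·log₁₀[(1/T)·Σ tᵢ·10^(Lᵢ/10)] with T = 18.4 h.
Σ tᵢ·10^(Lᵢ/10) = 3.4·10^(86/10) + 5.7·10^(64/10) + 5·10^(94/10) + 4.3·10^(87/10) = 1.608e+10.
L_eq = 10·log₁₀(1.608e+10/18.4) = 89.42 dB(A).

89 dB(A)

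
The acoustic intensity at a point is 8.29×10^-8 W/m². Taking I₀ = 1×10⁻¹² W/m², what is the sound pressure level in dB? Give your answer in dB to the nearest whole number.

49 dB

Dividing by I₀ shifts the exponent by 12: I/I₀ = 8.29×10^4.
L = 10·(0.9186 + 4) = 49.19 dB.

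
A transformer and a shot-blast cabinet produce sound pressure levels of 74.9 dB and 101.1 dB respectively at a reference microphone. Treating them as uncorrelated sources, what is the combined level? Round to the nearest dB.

101 dB

For uncorrelated sources the intensities add, so convert each level to linear form, sum, and take 10·log₁₀ of the total.
Σ 10^(L/10) = 10^(74.9/10) + 10^(101.1/10) = 1.291e+10.
L_total = 10·log₁₀(1.291e+10) = 101.11 dB.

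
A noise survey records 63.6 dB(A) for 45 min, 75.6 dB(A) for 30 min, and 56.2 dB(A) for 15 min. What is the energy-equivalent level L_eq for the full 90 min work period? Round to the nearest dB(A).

71 dB(A)

Weight each interval's intensity by its duration and average over T = 90 min:
Σ tᵢ·10^(Lᵢ/10) = 45·10^(63.6/10) + 30·10^(75.6/10) + 15·10^(56.2/10) = 1.199e+09.
L_eq = 10·log₁₀(1.199e+09/90) = 71.24 dB(A).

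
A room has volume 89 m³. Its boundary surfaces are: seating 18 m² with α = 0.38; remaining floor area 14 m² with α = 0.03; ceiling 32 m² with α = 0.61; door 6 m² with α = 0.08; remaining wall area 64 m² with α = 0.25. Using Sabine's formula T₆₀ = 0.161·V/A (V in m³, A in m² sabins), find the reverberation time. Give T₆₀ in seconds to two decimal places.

0.33 s

Total absorption A = 18·0.38 + 14·0.03 + 32·0.61 + 6·0.08 + 64·0.25 = 43.26 m² sabins.
T₆₀ = 0.161 × 89 / 43.26 = 0.331 s.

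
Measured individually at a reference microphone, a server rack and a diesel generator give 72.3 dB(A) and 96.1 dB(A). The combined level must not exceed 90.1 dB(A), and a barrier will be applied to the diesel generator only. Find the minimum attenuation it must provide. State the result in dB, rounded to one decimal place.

Fixed contribution from the other source: Σ 10^(L/10) = 10^(72.3/10) = 1.698e+07 (72.30 dB(A)).
The limit corresponds to 10^(90.1/10) = 1.023e+09; subtracting the fixed part leaves 1.006e+09 for the diesel generator, i.e. 90.03 dB(A).
So the diesel generator must be reduced from 96.1 to 90.03 dB(A): IL = 6.07 dB.

6.1 dB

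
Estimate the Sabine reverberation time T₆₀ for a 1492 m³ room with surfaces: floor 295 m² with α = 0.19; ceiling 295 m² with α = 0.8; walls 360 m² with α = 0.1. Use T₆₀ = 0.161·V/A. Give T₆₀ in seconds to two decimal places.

0.73 s

Total absorption A = 295·0.19 + 295·0.8 + 360·0.1 = 328.05 m² sabins.
T₆₀ = 0.161·V/A = 0.161·1492/328.05 = 0.732 s.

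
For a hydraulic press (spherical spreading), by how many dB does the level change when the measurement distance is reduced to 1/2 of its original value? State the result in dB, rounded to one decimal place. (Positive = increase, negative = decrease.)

A point source loses 6 dB per doubling of distance; generally ΔL = −20·log₁₀(r₂/r₁).
ΔL = −20·log₁₀(0.5) = +6.02 dB.

+6.0 dB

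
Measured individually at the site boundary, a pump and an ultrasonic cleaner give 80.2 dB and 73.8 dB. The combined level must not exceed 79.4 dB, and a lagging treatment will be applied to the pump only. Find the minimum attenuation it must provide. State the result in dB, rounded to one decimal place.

2.2 dB

The untreated sources together contribute 10^(73.8/10) = 2.399e+07, i.e. 73.80 dB.
To meet 79.4 dB overall, the treated pump may contribute at most 10^(79.4/10) − 2.399e+07 = 6.311e+07, i.e. 78.00 dB.
Required insertion loss = 80.2 − 78.00 = 2.20 dB.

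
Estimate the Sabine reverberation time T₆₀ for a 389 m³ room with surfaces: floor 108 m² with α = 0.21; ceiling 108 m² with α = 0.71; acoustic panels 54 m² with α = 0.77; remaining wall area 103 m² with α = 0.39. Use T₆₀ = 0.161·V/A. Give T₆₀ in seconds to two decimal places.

0.35 s

Total absorption A = 108·0.21 + 108·0.71 + 54·0.77 + 103·0.39 = 181.11 m² sabins.
T₆₀ = 0.161·V/A = 0.161·389/181.11 = 0.346 s.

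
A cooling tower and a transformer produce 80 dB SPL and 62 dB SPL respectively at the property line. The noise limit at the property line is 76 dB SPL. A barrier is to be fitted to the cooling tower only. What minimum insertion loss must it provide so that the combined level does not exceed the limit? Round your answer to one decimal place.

4.2 dB

The untreated sources together contribute 10^(62/10) = 1.585e+06, i.e. 62.00 dB SPL.
To meet 76 dB SPL overall, the treated cooling tower may contribute at most 10^(76/10) − 1.585e+06 = 3.823e+07, i.e. 75.82 dB SPL.
Required insertion loss = 80 − 75.82 = 4.18 dB.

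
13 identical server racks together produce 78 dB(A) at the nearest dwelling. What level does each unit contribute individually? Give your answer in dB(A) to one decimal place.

66.9 dB(A)

13 equal contributions raise the level by 10·log₁₀ 13 = 11.139 dB, so each unit alone gives 78 − 11.139.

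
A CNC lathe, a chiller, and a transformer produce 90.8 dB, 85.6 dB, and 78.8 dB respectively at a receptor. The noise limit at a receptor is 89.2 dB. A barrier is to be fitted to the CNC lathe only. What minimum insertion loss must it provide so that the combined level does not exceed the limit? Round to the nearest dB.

Everything except the CNC lathe sums to 10^(85.6/10) + 10^(78.8/10) = 4.389e+08 in linear terms, 86.42 dB.
The limit corresponds to 10^(89.2/10) = 8.318e+08; subtracting the fixed part leaves 3.928e+08 for the CNC lathe, i.e. 85.94 dB.
Required insertion loss = 90.8 − 85.94 = 4.86 dB.

5 dB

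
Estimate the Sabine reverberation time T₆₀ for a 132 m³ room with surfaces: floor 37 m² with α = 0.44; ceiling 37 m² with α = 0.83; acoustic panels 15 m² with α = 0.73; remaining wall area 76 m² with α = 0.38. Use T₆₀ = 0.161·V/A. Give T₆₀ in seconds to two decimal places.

Summing Sᵢαᵢ: 37·0.44 + 37·0.83 + 15·0.73 + 76·0.38 = 86.82 m².
T₆₀ = 0.161 × 132 / 86.82 = 0.245 s.

0.24 s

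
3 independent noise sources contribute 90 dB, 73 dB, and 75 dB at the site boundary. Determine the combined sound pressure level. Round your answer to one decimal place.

Incoherent sources combine by intensity addition: L_total = 10·log₁₀(Σ 10^(L_i/10)).
Σ 10^(L/10) = 10^(90/10) + 10^(73/10) + 10^(75/10) = 1.052e+09.
L_total = 10·log₁₀(1.052e+09) = 90.22 dB.

90.2 dB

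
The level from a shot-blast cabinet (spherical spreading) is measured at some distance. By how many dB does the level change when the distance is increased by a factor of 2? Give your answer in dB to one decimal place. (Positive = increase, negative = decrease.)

Point-source spreading: ΔL = −20·log₁₀(r₂/r₁).
ΔL = −20·log₁₀(2) = -6.02 dB.

-6.0 dB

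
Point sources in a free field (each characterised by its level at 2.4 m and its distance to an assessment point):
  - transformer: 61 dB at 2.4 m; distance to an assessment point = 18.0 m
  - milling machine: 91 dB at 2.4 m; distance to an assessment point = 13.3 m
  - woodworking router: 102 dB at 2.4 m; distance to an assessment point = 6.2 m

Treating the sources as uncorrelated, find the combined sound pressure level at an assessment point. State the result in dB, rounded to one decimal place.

93.8 dB

Apply inverse-square spreading to bring every level to the receiver, then sum 10^(L/10).
transformer: 61 − 20·log₁₀(18.0/2.4) = 61 − 17.50 = 43.50 dB.
milling machine: 91 − 20·log₁₀(13.3/2.4) = 91 − 14.87 = 76.13 dB.
woodworking router: 102 − 20·log₁₀(6.2/2.4) = 102 − 8.24 = 93.76 dB.
Σ 10^(L/10) = 2.416e+09 → L_total = 10·log₁₀(2.416e+09) = 93.83 dB.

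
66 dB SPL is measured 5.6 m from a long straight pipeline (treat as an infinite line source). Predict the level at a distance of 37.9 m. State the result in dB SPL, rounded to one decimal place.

Cylindrical spreading from a line source gives a 10·log₁₀(r₂/r₁) drop.
L₂ = 66 − 10·log₁₀(37.9/5.6) = 66 − 8.305 = 57.70 dB SPL.

57.7 dB SPL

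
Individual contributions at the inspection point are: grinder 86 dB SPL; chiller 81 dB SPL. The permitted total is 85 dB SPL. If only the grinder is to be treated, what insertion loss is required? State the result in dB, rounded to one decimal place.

Everything except the grinder sums to 10^(81/10) = 1.259e+08 in linear terms, 81.00 dB SPL.
The limit corresponds to 10^(85/10) = 3.162e+08; subtracting the fixed part leaves 1.903e+08 for the grinder, i.e. 82.80 dB SPL.
So the grinder must be reduced from 86 to 82.80 dB SPL: IL = 3.20 dB.

3.2 dB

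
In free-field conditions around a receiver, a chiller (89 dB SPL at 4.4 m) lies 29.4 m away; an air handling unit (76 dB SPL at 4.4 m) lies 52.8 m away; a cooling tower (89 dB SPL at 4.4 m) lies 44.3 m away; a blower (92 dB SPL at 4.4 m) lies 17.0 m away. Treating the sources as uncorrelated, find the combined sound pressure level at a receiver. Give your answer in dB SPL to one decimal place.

81.2 dB SPL

Apply inverse-square spreading to bring every level to the receiver, then sum 10^(L/10).
chiller: 89 − 20·log₁₀(29.4/4.4) = 89 − 16.50 = 72.50 dB SPL.
air handling unit: 76 − 20·log₁₀(52.8/4.4) = 76 − 21.58 = 54.42 dB SPL.
cooling tower: 89 − 20·log₁₀(44.3/4.4) = 89 − 20.06 = 68.94 dB SPL.
blower: 92 − 20·log₁₀(17.0/4.4) = 92 − 11.74 = 80.26 dB SPL.
Σ 10^(L/10) = 1.321e+08 → L_total = 10·log₁₀(1.321e+08) = 81.21 dB SPL.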